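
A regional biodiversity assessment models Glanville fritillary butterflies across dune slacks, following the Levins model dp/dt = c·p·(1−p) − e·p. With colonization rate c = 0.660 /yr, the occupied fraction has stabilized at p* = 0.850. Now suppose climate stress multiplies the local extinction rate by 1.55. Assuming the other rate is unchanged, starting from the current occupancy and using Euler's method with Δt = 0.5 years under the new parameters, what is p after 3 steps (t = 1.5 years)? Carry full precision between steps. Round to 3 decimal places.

0.799

Balance c(1−p*) = e gives e = 0.660×(1 − 0.85000) = 0.09900.
Starting from p₀ = 0.85000; update p ← p + (dp/dt)·Δt with the new parameters.
p: 0.85000 → 0.82686  (Δp = -0.02314)
p: 0.82686 → 0.81066  (Δp = -0.01620)
p: 0.81066 → 0.79912  (Δp = -0.01155)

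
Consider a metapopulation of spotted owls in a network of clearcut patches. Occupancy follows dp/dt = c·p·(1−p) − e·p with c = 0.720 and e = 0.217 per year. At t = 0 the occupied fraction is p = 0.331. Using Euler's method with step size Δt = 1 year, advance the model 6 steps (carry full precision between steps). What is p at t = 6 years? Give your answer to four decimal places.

Update rule: p ← p + [c·p·(1−p) − e·p]·Δt with Δt = 1.
  1  |  dp/dt·Δt = +0.087609  |  p_1 = 0.418609
  2  |  dp/dt·Δt = +0.084392  |  p_2 = 0.503001
  3  |  dp/dt·Δt = +0.070842  |  p_3 = 0.573844
  4  |  dp/dt·Δt = +0.051550  |  p_4 = 0.625393
  5  |  dp/dt·Δt = +0.032969  |  p_5 = 0.658362
  6  |  dp/dt·Δt = +0.019079  |  p_6 = 0.677441

0.6774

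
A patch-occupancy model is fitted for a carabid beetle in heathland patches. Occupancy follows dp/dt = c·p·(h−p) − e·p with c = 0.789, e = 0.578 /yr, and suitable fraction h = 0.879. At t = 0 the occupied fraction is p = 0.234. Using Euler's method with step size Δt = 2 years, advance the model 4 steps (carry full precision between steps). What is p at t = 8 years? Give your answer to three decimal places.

Update rule: p ← p + [c·p·(h−p) − e·p]·Δt with Δt = 2.
p: 0.23400 → 0.20166  (Δp = -0.03234)
p: 0.20166 → 0.18409  (Δp = -0.01758)
p: 0.18409 → 0.17315  (Δp = -0.01094)
p: 0.17315 → 0.16585  (Δp = -0.00730)

0.166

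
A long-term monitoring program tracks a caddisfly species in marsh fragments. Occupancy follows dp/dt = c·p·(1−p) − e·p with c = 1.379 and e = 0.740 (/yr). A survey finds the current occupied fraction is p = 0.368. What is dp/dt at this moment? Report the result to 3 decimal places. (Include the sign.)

0.048

Colonization term: c·p·(1−p) = 1.379×0.368×0.6320 = 0.32072.
Extinction term: e·p = 0.27232.
dp/dt = 0.32072 − 0.27232 = 0.04840.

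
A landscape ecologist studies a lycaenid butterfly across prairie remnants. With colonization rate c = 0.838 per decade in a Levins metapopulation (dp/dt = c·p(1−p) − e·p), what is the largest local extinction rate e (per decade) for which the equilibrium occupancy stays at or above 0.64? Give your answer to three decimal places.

1 − e/c ≥ 0.64 ⇒ e ≤ c(1 − 0.64) = 0.838 × 0.3600.
e_max = 0.3017.

0.302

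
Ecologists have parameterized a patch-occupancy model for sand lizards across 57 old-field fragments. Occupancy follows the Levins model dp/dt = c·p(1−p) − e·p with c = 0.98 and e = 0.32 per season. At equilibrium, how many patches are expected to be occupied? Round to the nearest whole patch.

38

p* = 1 − e/c = 1 − 0.32/0.98 = 0.6735.
Expected occupied patches = N × p* = 57 × 0.6735 = 38.39 ≈ 38.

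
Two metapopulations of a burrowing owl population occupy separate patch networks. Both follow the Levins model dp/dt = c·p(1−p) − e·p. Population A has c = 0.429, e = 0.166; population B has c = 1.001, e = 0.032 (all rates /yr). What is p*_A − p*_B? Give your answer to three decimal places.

A: p*_A = 1 − 0.166/0.429 = 0.6131.
B: p*_B = 1 − 0.032/1.001 = 0.9680.
p*_A − p*_B = 0.6131 − 0.9680 = -0.3550.

-0.355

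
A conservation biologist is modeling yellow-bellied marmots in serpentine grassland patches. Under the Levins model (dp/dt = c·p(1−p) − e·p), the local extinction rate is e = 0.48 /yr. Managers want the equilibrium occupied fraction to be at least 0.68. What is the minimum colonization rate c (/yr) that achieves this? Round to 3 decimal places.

p* = 1 − e/c ≥ 0.68 requires e/c ≤ 0.3200, i.e. c ≥ e/0.3200.
c_min = 0.48/0.3200 = 1.5000.

1.500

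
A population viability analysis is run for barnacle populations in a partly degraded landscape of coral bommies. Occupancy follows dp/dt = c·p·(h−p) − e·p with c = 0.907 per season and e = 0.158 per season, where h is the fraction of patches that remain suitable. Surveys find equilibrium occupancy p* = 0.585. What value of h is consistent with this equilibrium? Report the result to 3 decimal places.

At equilibrium c(h−p*) = e, so h = p* + e/c.
h = 0.585 + 0.158/0.907 = 0.585 + 0.1742 = 0.7592.

0.759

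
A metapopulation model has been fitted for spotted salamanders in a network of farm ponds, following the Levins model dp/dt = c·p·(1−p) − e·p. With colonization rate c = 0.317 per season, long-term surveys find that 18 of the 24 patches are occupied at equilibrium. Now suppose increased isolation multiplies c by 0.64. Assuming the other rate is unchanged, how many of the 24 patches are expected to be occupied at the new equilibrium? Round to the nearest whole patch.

15

Observed p* = 18/24 = 0.75000.
Balance c(1−p*) = e gives e = 0.317×(1 − 0.75000) = 0.07925.
New p* = 1 − e/c = 1 − 0.07925/0.20288 = 0.60938.
Expected occupied = 24 × 0.60938 = 14.63 ≈ 15.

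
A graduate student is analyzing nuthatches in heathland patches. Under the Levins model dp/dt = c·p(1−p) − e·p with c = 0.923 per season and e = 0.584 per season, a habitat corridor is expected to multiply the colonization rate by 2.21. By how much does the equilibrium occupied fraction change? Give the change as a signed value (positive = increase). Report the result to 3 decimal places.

Before: p* = 1 − 0.584/0.923 = 0.3673.
After the change, c = 2.03983, e = 0.584, so p* = 1 − 0.584/2.03983 = 0.7137.
Δp* = 0.7137 − 0.3673 = +0.3464.

0.346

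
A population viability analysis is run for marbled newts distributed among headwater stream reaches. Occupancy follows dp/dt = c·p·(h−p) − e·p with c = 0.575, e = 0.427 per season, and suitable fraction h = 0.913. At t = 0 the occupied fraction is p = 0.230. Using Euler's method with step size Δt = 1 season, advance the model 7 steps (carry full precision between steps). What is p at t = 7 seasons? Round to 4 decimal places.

Update rule: p ← p + [c·p·(h−p) − e·p]·Δt with Δt = 1.
  1  |  dp/dt·Δt = -0.007883  |  p_1 = 0.222117
  2  |  dp/dt·Δt = -0.006606  |  p_2 = 0.215511
  3  |  dp/dt·Δt = -0.005591  |  p_3 = 0.209919
  4  |  dp/dt·Δt = -0.004771  |  p_4 = 0.205148
  5  |  dp/dt·Δt = -0.004100  |  p_5 = 0.201048
  6  |  dp/dt·Δt = -0.003544  |  p_6 = 0.197504
  7  |  dp/dt·Δt = -0.003079  |  p_7 = 0.194425

0.1944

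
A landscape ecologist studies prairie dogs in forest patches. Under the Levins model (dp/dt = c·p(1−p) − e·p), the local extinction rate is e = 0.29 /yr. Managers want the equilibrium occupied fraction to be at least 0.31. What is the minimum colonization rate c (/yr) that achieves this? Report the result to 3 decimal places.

0.420

p* = 1 − e/c ≥ 0.31 requires e/c ≤ 0.6900, i.e. c ≥ e/0.6900.
c_min = 0.29/0.6900 = 0.4203.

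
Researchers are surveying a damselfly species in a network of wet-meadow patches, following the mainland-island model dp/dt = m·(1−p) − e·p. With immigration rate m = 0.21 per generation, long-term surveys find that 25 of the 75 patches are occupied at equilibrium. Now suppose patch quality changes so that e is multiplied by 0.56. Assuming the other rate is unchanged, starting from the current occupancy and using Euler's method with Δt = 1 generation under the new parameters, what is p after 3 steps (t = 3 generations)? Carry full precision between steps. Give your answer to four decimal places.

0.4481

Observed p* = 25/75 = 0.33333.
Balance m(1−p*) = e·p* gives e = m(1−p*)/p* = 0.21×0.66667/0.33333 = 0.42000.
Starting from p₀ = 0.33333; update p ← p + (dp/dt)·Δt with the new parameters.
t = 1: p = 0.33333 + (+0.06160) = 0.39493
t = 2: p = 0.39493 + (+0.03418) = 0.42911
t = 3: p = 0.42911 + (+0.01896) = 0.44807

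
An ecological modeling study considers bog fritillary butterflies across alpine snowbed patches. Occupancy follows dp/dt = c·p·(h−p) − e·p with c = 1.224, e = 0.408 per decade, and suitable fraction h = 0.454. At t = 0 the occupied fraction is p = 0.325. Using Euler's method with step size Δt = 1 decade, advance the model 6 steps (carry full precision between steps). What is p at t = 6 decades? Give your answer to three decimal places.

0.152

Update rule: p ← p + [c·p·(h−p) − e·p]·Δt with Δt = 1.
  1  |  dp/dt·Δt = -0.081284  |  p_1 = 0.243716
  2  |  dp/dt·Δt = -0.036707  |  p_2 = 0.207009
  3  |  dp/dt·Δt = -0.021878  |  p_3 = 0.185132
  4  |  dp/dt·Δt = -0.014608  |  p_4 = 0.170524
  5  |  dp/dt·Δt = -0.010406  |  p_5 = 0.160118
  6  |  dp/dt·Δt = -0.007732  |  p_6 = 0.152386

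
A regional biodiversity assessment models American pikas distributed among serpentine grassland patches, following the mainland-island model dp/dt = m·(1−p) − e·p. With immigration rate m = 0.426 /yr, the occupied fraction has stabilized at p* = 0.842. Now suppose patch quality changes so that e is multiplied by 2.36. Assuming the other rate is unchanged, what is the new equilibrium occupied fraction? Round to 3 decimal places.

Balance m(1−p*) = e·p* gives e = m(1−p*)/p* = 0.426×0.15800/0.84200 = 0.07994.
New p* = m/(m+e) = 0.42600/(0.42600+0.18866) = 0.69307.

0.693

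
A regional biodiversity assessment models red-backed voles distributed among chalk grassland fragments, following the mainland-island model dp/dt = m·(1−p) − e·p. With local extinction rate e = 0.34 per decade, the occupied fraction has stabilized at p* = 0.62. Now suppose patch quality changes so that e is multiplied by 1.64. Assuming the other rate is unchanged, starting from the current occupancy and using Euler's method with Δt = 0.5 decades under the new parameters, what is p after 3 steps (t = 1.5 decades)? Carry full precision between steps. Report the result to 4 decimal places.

Balance m(1−p*) = e·p* gives m = e·p*/(1−p*) = 0.34×0.62000/0.38000 = 0.55474.
Starting from p₀ = 0.62000; update p ← p + (dp/dt)·Δt with the new parameters.
t = 0.5: p = 0.62000 + (-0.06746) = 0.55254
t = 1: p = 0.55254 + (-0.02994) = 0.52260
t = 1.5: p = 0.52260 + (-0.01329) = 0.50932

0.5093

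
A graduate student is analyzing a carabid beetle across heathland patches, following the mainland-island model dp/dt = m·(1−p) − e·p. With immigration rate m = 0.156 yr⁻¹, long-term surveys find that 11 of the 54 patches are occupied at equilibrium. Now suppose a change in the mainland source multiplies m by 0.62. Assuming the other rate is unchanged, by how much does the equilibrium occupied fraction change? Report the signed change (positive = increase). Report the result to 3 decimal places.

-0.067

Observed p* = 11/54 = 0.20370.
Balance m(1−p*) = e·p* gives e = m(1−p*)/p* = 0.156×0.79630/0.20370 = 0.60983.
New p* = m/(m+e) = 0.09672/(0.09672+0.60983) = 0.13689.
Δp* = 0.13689 − 0.20370 = -0.06681.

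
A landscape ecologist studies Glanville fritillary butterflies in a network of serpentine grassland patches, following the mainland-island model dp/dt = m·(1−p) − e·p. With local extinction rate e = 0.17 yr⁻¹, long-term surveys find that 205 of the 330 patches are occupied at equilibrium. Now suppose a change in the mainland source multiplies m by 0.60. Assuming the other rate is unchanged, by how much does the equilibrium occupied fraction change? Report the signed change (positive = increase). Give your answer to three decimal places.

Observed p* = 205/330 = 0.62121.
Balance m(1−p*) = e·p* gives m = e·p*/(1−p*) = 0.17×0.62121/0.37879 = 0.27880.
New p* = m/(m+e) = 0.16728/(0.16728+0.17000) = 0.49597.
Δp* = 0.49597 − 0.62121 = -0.12524.

-0.125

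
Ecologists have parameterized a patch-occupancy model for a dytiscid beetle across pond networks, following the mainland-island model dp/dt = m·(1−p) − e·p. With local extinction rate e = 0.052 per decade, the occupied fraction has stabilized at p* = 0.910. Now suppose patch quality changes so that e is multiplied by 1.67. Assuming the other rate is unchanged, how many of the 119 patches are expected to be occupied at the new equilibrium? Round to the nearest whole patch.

102

Balance m(1−p*) = e·p* gives m = e·p*/(1−p*) = 0.052×0.91000/0.09000 = 0.52578.
New p* = m/(m+e) = 0.52578/(0.52578+0.08684) = 0.85825.
Expected occupied = 119 × 0.85825 = 102.13 ≈ 102.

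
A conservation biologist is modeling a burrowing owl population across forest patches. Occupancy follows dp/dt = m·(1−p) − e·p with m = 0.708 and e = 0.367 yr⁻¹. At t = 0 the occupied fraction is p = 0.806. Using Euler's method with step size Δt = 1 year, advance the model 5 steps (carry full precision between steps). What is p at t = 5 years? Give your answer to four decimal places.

Update rule: p ← p + [m·(1−p) − e·p]·Δt with Δt = 1.
  1  |  dp/dt·Δt = -0.158450  |  p_1 = 0.647550
  2  |  dp/dt·Δt = +0.011884  |  p_2 = 0.659434
  3  |  dp/dt·Δt = -0.000891  |  p_3 = 0.658542
  4  |  dp/dt·Δt = +0.000067  |  p_4 = 0.658609
  5  |  dp/dt·Δt = -0.000005  |  p_5 = 0.658604

0.6586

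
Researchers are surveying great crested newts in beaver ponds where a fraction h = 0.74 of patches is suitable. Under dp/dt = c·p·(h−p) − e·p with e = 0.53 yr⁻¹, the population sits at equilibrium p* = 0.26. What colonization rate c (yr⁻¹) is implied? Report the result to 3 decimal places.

At equilibrium c(h−p*) = e, so c = e/(h−p*).
c = 0.53/(0.74 − 0.26) = 0.53/0.4800 = 1.1042.

1.104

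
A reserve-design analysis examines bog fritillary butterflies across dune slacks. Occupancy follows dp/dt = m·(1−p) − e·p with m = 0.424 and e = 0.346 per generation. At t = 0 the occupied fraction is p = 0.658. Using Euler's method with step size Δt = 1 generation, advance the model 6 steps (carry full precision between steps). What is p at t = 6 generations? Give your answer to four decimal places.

Update rule: p ← p + [m·(1−p) − e·p]·Δt with Δt = 1.
step 1: Δp = -0.08266, p = 0.57534
step 2: Δp = -0.01901, p = 0.55633
step 3: Δp = -0.00437, p = 0.55196
step 4: Δp = -0.00101, p = 0.55095
step 5: Δp = -0.00023, p = 0.55072
step 6: Δp = -0.00005, p = 0.55067

0.5507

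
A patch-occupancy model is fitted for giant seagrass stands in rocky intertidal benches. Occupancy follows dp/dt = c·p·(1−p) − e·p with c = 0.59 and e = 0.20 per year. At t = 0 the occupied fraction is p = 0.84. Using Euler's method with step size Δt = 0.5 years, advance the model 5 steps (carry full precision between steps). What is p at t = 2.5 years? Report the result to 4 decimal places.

Update rule: p ← p + [c·p·(1−p) − e·p]·Δt with Δt = 0.5.
step 1: Δp = -0.04435, p = 0.79565
step 2: Δp = -0.03160, p = 0.76405
step 3: Δp = -0.02322, p = 0.74083
step 4: Δp = -0.01744, p = 0.72338
step 5: Δp = -0.01331, p = 0.71007

0.7101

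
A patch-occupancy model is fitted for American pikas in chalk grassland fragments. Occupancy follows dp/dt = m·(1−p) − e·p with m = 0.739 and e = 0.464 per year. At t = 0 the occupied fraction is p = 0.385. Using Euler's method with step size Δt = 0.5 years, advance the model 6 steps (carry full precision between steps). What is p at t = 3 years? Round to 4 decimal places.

0.6134

Update rule: p ← p + [m·(1−p) − e·p]·Δt with Δt = 0.5.
p: 0.38500 → 0.52292  (Δp = +0.13792)
p: 0.52292 → 0.57788  (Δp = +0.05496)
p: 0.57788 → 0.59979  (Δp = +0.02190)
p: 0.59979 → 0.60852  (Δp = +0.00873)
p: 0.60852 → 0.61199  (Δp = +0.00348)
p: 0.61199 → 0.61338  (Δp = +0.00139)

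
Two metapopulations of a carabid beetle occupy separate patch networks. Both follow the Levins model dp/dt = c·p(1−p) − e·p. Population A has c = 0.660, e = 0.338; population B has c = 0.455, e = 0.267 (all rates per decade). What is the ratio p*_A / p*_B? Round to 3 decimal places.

1.181

A: p*_A = 1 − 0.338/0.660 = 0.4879.
B: p*_B = 1 − 0.267/0.455 = 0.4132.
p*_A / p*_B = 0.4879/0.4132 = 1.1808.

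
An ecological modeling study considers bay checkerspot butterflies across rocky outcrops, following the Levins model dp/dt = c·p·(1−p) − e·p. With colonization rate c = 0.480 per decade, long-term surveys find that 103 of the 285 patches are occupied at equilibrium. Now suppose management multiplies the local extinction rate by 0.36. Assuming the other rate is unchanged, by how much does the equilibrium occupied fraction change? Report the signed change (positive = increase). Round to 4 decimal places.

0.4087

Observed p* = 103/285 = 0.36140.
Balance c(1−p*) = e gives e = 0.480×(1 − 0.36140) = 0.30653.
New p* = 1 − e/c = 1 − 0.11035/0.48000 = 0.77010.
Δp* = 0.77010 − 0.36140 = +0.40870.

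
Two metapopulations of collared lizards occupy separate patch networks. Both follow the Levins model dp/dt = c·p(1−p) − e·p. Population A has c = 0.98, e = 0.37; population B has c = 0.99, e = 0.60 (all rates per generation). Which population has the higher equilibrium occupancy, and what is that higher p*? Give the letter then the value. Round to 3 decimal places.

A, 0.622

A: p*_A = 1 − 0.37/0.98 = 0.6224.
B: p*_B = 1 − 0.60/0.99 = 0.3939.
A is higher at 0.6224.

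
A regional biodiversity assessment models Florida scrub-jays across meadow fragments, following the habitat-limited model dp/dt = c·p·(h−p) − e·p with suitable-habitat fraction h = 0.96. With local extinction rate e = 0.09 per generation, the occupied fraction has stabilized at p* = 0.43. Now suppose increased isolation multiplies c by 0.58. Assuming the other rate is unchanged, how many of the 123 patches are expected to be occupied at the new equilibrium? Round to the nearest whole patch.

6

Balance c(h−p*) = e gives c = e/(0.96 − 0.43000) = 0.09/0.53000 = 0.16981.
New p* = 0.96 − e/c = 0.96 − 0.09000/0.09849 = 0.04620.
Expected occupied = 123 × 0.04620 = 5.68 ≈ 6.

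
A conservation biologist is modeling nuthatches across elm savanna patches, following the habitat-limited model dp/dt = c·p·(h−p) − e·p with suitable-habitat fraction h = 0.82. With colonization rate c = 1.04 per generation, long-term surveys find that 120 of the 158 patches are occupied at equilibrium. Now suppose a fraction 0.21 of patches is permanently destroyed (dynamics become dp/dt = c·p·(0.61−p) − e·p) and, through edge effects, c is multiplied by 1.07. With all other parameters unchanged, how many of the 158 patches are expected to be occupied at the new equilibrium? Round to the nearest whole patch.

87

Observed p* = 120/158 = 0.75949.
Balance c(h−p*) = e gives e = 1.04×(0.82 − 0.75949) = 0.06293.
New p* = 0.61 − e/c = 0.61 − 0.06293/1.11280 = 0.55345.
Expected occupied = 158 × 0.55345 = 87.45 ≈ 87.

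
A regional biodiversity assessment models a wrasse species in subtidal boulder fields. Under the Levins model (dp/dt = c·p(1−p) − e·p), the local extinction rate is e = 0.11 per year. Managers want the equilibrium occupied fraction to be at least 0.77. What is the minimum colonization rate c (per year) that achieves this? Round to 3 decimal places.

p* = 1 − e/c ≥ 0.77 requires e/c ≤ 0.2300, i.e. c ≥ e/0.2300.
c_min = 0.11/0.2300 = 0.4783.

0.478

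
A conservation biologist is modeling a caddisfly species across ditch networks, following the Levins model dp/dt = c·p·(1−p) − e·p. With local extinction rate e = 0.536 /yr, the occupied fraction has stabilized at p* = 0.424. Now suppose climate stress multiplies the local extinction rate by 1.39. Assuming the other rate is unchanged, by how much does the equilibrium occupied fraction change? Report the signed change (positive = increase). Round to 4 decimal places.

-0.2246

Balance c(1−p*) = e gives c = e/(1 − 0.42400) = 0.536/0.57600 = 0.93056.
New p* = 1 − e/c = 1 − 0.74504/0.93056 = 0.19936.
Δp* = 0.19936 − 0.42400 = -0.22464.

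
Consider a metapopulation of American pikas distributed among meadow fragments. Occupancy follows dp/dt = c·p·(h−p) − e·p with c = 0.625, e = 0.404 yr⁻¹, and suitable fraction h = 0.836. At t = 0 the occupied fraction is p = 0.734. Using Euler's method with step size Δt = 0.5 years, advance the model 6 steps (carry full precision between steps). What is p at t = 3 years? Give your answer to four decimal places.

Update rule: p ← p + [c·p·(h−p) − e·p]·Δt with Δt = 0.5.
t = 0.5: p = 0.73400 + (-0.12487) = 0.60913
t = 1: p = 0.60913 + (-0.07986) = 0.52927
t = 1.5: p = 0.52927 + (-0.05618) = 0.47309
t = 2: p = 0.47309 + (-0.04191) = 0.43118
t = 2.5: p = 0.43118 + (-0.03255) = 0.39863
t = 3: p = 0.39863 + (-0.02604) = 0.37259

0.3726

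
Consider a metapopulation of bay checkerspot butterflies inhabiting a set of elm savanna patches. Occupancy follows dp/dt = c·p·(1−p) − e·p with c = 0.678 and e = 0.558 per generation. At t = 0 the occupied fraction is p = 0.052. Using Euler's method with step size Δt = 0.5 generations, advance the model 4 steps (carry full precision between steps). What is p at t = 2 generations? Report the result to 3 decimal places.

Update rule: p ← p + [c·p·(1−p) − e·p]·Δt with Δt = 0.5.
t = 0.5: p = 0.05200 + (+0.00220) = 0.05420
t = 1: p = 0.05420 + (+0.00226) = 0.05646
t = 1.5: p = 0.05646 + (+0.00231) = 0.05877
t = 2: p = 0.05877 + (+0.00236) = 0.06112

0.061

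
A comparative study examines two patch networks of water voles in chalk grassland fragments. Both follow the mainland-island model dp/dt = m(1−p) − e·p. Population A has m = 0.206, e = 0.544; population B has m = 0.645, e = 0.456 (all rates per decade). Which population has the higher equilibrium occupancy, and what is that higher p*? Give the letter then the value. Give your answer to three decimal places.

A: p*_A = m/(m+e) = 0.206/0.7500 = 0.2747.
B: p*_B = 0.645/1.1010 = 0.5858.
B is higher at 0.5858.

B, 0.586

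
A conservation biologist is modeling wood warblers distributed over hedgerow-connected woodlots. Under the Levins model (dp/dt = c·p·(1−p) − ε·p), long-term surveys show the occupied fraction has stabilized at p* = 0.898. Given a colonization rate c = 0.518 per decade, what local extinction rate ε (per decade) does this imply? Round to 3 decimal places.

0.053

At equilibrium c(1−p*) = ε.
ε = 0.518 × (1 − 0.898) = 0.518 × 0.1020 = 0.0528.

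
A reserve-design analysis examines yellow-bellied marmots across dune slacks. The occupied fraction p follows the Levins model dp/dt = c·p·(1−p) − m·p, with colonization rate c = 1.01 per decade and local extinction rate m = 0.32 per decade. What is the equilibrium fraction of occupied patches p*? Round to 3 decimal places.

0.683

Setting dp/dt = 0 and dividing through by p* gives c·(1−p*) = m.
So p* = 1 − m/c = 1 − 0.32/1.01 = 1 − 0.3168 = 0.6832.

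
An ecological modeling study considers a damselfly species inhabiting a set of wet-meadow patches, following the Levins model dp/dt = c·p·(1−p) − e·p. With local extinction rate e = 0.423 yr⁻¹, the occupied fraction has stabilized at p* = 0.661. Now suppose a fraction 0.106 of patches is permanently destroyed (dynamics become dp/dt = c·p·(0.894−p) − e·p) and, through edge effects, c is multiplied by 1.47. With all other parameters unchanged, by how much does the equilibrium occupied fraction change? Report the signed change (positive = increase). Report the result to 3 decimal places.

0.002

Balance c(1−p*) = e gives c = e/(1 − 0.66100) = 0.423/0.33900 = 1.24779.
New p* = 0.894 − e/c = 0.894 − 0.42300/1.83425 = 0.66339.
Δp* = 0.66339 − 0.66100 = +0.00239.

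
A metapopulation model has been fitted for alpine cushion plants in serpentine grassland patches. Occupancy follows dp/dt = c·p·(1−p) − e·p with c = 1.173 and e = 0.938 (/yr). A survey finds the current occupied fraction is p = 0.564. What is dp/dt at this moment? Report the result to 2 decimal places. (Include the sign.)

-0.24

Colonization term: c·p·(1−p) = 1.173×0.564×0.4360 = 0.28845.
Extinction term: e·p = 0.52903.
dp/dt = 0.28845 − 0.52903 = -0.24059.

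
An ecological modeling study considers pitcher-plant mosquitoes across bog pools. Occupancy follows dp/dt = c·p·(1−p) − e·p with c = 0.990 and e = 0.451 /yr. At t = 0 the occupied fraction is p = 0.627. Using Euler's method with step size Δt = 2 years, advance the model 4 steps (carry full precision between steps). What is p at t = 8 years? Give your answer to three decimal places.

0.544

Update rule: p ← p + [c·p·(1−p) − e·p]·Δt with Δt = 2.
t = 2: p = 0.62700 + (-0.10249) = 0.52451
t = 4: p = 0.52451 + (+0.02070) = 0.54521
t = 6: p = 0.54521 + (-0.00083) = 0.54438
t = 8: p = 0.54438 + (+0.00007) = 0.54445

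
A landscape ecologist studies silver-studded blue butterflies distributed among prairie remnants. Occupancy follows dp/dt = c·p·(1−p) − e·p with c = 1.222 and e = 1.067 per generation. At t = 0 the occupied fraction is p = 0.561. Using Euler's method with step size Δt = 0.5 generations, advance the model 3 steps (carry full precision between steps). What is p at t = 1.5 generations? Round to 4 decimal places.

0.2959

Update rule: p ← p + [c·p·(1−p) − e·p]·Δt with Δt = 0.5.
  1  |  dp/dt·Δt = -0.148817  |  p_1 = 0.412183
  2  |  dp/dt·Δt = -0.071862  |  p_2 = 0.340321
  3  |  dp/dt·Δt = -0.044390  |  p_3 = 0.295931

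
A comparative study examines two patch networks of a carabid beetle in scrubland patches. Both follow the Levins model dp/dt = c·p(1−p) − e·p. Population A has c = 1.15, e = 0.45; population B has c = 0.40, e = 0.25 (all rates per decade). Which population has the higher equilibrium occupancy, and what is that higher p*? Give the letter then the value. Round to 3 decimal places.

A, 0.609

A: p*_A = 1 − 0.45/1.15 = 0.6087.
B: p*_B = 1 − 0.25/0.40 = 0.3750.
A is higher at 0.6087.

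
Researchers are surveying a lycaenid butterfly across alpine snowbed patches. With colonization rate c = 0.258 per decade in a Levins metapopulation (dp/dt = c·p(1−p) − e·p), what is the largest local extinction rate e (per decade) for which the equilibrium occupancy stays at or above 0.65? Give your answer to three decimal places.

1 − e/c ≥ 0.65 ⇒ e ≤ c(1 − 0.65) = 0.258 × 0.3500.
e_max = 0.0903.

0.090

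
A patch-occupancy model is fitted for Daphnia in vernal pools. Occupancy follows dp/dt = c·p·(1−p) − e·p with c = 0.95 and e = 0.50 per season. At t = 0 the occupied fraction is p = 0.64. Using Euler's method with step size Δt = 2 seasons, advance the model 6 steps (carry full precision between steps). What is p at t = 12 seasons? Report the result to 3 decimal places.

Update rule: p ← p + [c·p·(1−p) − e·p]·Δt with Δt = 2.
p: 0.64000 → 0.43776  (Δp = -0.20224)
p: 0.43776 → 0.46764  (Δp = +0.02988)
p: 0.46764 → 0.47301  (Δp = +0.00537)
p: 0.47301 → 0.47362  (Δp = +0.00061)
p: 0.47362 → 0.47368  (Δp = +0.00006)
p: 0.47368 → 0.47368  (Δp = +0.00001)

0.474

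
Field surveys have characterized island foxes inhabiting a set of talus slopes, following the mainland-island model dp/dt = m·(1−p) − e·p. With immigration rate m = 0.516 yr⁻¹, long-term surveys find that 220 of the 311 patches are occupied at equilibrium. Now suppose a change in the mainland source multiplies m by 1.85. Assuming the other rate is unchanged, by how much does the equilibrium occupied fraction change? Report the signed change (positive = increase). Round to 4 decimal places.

Observed p* = 220/311 = 0.70740.
Balance m(1−p*) = e·p* gives e = m(1−p*)/p* = 0.516×0.29260/0.70740 = 0.21343.
New p* = m/(m+e) = 0.95460/(0.95460+0.21343) = 0.81727.
Δp* = 0.81727 − 0.70740 = +0.10987.

0.1099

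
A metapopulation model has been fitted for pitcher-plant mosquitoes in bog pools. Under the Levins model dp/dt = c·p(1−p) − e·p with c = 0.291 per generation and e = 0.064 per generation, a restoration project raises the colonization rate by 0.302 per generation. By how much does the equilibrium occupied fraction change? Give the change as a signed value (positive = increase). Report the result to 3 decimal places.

Before: p* = 1 − 0.064/0.291 = 0.7801.
After the change, c = 0.593, e = 0.064, so p* = 1 − 0.064/0.593 = 0.8921.
Δp* = 0.8921 − 0.7801 = +0.1120.

0.112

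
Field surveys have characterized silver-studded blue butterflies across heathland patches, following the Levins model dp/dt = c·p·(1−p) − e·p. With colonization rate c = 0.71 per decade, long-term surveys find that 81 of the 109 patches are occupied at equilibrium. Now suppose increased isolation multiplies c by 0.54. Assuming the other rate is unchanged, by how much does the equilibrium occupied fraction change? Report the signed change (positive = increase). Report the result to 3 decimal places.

Observed p* = 81/109 = 0.74312.
Balance c(1−p*) = e gives e = 0.71×(1 − 0.74312) = 0.18238.
New p* = 1 − e/c = 1 − 0.18238/0.38340 = 0.52431.
Δp* = 0.52431 − 0.74312 = -0.21881.

-0.219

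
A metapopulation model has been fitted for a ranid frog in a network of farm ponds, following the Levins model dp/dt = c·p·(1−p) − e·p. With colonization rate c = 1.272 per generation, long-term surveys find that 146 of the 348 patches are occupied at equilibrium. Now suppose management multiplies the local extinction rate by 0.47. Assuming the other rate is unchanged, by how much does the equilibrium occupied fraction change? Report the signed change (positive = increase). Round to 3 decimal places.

0.308

Observed p* = 146/348 = 0.41954.
Balance c(1−p*) = e gives e = 1.272×(1 − 0.41954) = 0.73835.
New p* = 1 − e/c = 1 − 0.34702/1.27200 = 0.72719.
Δp* = 0.72719 − 0.41954 = +0.30765.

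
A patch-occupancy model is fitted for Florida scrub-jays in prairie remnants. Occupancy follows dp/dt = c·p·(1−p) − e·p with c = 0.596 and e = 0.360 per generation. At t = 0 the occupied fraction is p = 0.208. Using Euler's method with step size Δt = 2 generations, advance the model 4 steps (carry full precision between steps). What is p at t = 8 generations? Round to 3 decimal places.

0.358

Update rule: p ← p + [c·p·(1−p) − e·p]·Δt with Δt = 2.
step 1: Δp = +0.04661, p = 0.25461
step 2: Δp = +0.04290, p = 0.29751
step 3: Δp = +0.03492, p = 0.33243
step 4: Δp = +0.02518, p = 0.35761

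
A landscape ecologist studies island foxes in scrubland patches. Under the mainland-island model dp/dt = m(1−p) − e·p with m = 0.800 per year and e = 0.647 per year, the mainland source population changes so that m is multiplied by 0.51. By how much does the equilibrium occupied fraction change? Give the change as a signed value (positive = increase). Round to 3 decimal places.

-0.166

Before: p* = 0.800/(0.800+0.647) = 0.5529.
After: m = 0.408, e = 0.647; p* = 0.408/1.0550 = 0.3867.
Δp* = 0.3867 − 0.5529 = -0.1661.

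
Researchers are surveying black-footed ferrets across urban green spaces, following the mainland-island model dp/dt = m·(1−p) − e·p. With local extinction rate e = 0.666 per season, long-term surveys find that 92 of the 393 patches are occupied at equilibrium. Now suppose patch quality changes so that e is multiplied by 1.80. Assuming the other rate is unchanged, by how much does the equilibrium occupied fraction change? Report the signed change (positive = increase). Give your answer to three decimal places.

Observed p* = 92/393 = 0.23410.
Balance m(1−p*) = e·p* gives m = e·p*/(1−p*) = 0.666×0.23410/0.76590 = 0.20357.
New p* = m/(m+e) = 0.20357/(0.20357+1.19880) = 0.14516.
Δp* = 0.14516 − 0.23410 = -0.08894.

-0.089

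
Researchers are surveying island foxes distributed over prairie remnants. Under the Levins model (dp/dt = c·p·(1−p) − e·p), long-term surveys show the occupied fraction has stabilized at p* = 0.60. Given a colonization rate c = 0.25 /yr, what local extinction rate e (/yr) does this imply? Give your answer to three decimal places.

0.100

At equilibrium c(1−p*) = e.
e = 0.25 × (1 − 0.60) = 0.25 × 0.4000 = 0.1000.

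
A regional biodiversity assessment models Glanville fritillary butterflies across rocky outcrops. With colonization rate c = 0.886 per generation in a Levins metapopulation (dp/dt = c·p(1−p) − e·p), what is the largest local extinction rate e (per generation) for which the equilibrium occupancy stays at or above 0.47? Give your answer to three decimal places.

0.470

1 − e/c ≥ 0.47 ⇒ e ≤ c(1 − 0.47) = 0.886 × 0.5300.
e_max = 0.4696.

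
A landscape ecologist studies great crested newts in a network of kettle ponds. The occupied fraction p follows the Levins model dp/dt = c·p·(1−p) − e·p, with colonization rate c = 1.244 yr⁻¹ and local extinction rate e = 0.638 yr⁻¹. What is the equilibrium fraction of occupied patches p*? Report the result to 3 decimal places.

Setting dp/dt = 0 and dividing through by p* gives c·(1−p*) = e.
So p* = 1 − e/c = 1 − 0.638/1.244 = 1 − 0.5129 = 0.4871.

0.487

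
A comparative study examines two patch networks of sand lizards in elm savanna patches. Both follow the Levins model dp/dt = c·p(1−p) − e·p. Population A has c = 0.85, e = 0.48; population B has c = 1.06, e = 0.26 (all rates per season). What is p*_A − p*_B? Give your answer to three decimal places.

-0.319

A: p*_A = 1 − 0.48/0.85 = 0.4353.
B: p*_B = 1 − 0.26/1.06 = 0.7547.
p*_A − p*_B = 0.4353 − 0.7547 = -0.3194.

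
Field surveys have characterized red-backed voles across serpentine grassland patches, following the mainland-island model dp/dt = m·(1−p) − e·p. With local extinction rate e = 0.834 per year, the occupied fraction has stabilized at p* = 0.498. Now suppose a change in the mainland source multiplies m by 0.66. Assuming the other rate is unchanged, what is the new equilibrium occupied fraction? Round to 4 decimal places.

0.3957

Balance m(1−p*) = e·p* gives m = e·p*/(1−p*) = 0.834×0.49800/0.50200 = 0.82735.
New p* = m/(m+e) = 0.54605/(0.54605+0.83400) = 0.39567.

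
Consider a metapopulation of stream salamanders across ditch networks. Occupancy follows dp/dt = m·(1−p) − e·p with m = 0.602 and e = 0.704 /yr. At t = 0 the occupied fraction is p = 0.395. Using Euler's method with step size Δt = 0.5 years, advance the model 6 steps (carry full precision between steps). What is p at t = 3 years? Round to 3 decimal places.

Update rule: p ← p + [m·(1−p) − e·p]·Δt with Δt = 0.5.
t = 0.5: p = 0.39500 + (+0.04306) = 0.43807
t = 1: p = 0.43807 + (+0.01494) = 0.45301
t = 1.5: p = 0.45301 + (+0.00519) = 0.45819
t = 2: p = 0.45819 + (+0.00180) = 0.45999
t = 2.5: p = 0.45999 + (+0.00062) = 0.46062
t = 3: p = 0.46062 + (+0.00022) = 0.46083

0.461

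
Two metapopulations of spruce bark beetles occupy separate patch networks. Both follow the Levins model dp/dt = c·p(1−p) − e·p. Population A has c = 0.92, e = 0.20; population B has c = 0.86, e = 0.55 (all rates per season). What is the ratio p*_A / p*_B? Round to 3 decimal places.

A: p*_A = 1 − 0.20/0.92 = 0.7826.
B: p*_B = 1 − 0.55/0.86 = 0.3605.
p*_A / p*_B = 0.7826/0.3605 = 2.1711.

2.171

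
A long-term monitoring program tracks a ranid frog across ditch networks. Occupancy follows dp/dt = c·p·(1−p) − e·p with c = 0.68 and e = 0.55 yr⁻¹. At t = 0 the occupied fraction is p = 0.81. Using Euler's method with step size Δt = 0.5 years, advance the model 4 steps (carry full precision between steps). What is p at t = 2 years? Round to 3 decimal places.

0.431

Update rule: p ← p + [c·p·(1−p) − e·p]·Δt with Δt = 0.5.
t = 0.5: p = 0.81000 + (-0.17042) = 0.63958
t = 1: p = 0.63958 + (-0.09751) = 0.54207
t = 1.5: p = 0.54207 + (-0.06467) = 0.47740
t = 2: p = 0.47740 + (-0.04646) = 0.43094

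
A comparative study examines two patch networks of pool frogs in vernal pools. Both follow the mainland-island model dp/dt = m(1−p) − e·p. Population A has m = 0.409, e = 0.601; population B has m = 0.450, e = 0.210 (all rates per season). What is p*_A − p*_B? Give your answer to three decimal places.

A: p*_A = m/(m+e) = 0.409/1.0100 = 0.4050.
B: p*_B = 0.450/0.6600 = 0.6818.
p*_A − p*_B = 0.4050 − 0.6818 = -0.2769.

-0.277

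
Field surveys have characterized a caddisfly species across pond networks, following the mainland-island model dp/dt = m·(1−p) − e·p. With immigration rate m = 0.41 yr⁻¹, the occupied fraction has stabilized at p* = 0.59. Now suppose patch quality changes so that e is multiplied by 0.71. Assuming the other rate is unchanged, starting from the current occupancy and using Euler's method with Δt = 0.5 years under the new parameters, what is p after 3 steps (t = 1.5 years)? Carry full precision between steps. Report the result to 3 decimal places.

0.643

Balance m(1−p*) = e·p* gives e = m(1−p*)/p* = 0.41×0.41000/0.59000 = 0.28492.
Starting from p₀ = 0.59000; update p ← p + (dp/dt)·Δt with the new parameters.
p: 0.59000 → 0.61437  (Δp = +0.02437)
p: 0.61437 → 0.63129  (Δp = +0.01691)
p: 0.63129 → 0.64302  (Δp = +0.01173)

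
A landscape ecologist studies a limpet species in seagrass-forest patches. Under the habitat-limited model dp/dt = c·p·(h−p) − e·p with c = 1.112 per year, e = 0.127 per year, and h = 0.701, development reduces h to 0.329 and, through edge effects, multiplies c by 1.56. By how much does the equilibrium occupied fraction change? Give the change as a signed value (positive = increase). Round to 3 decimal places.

-0.331

Before: p* = h − e/c = 0.701 − 0.127/1.112 = 0.701 − 0.1142 = 0.5868.
After: c = 1.73472, e = 0.127, h = 0.329; p* = 0.329 − 0.127/1.73472 = 0.2558.
Δp* = 0.2558 − 0.5868 = -0.3310.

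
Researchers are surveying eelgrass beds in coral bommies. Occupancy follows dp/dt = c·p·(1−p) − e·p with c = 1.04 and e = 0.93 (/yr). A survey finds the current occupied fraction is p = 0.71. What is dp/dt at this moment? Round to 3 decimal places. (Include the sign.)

Colonization term: c·p·(1−p) = 1.04×0.71×0.2900 = 0.21414.
Extinction term: e·p = 0.66030.
dp/dt = 0.21414 − 0.66030 = -0.44616.

-0.446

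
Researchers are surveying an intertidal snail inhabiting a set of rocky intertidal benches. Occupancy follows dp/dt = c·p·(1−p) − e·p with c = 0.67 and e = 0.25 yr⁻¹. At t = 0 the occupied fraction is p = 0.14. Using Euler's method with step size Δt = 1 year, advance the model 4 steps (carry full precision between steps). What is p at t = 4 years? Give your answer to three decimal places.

Update rule: p ← p + [c·p·(1−p) − e·p]·Δt with Δt = 1.
p: 0.14000 → 0.18567  (Δp = +0.04567)
p: 0.18567 → 0.24055  (Δp = +0.05488)
p: 0.24055 → 0.30281  (Δp = +0.06226)
p: 0.30281 → 0.36856  (Δp = +0.06575)

0.369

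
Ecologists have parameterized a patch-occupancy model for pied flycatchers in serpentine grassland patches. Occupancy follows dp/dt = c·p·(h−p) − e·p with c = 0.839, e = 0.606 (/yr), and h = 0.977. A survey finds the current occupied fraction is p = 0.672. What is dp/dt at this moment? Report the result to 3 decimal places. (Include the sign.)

-0.235

Colonization term: c·p·(h−p) = 0.839×0.672×0.3050 = 0.17196.
Extinction term: e·p = 0.40723.
dp/dt = 0.17196 − 0.40723 = -0.23527.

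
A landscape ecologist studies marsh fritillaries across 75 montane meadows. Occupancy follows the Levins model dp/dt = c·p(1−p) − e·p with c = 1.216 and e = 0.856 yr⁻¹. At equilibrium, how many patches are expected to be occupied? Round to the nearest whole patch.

22

p* = 1 − e/c = 1 − 0.856/1.216 = 0.2961.
Expected occupied patches = N × p* = 75 × 0.2961 = 22.20 ≈ 22.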